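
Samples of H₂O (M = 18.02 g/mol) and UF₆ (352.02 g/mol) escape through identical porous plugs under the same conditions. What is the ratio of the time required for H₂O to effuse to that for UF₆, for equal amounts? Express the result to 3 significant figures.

0.226

Using Graham's law: t_H₂O/t_UF₆ = √(M_H₂O/M_UF₆) = √(18.02/352.02) = √0.05119 = 0.226.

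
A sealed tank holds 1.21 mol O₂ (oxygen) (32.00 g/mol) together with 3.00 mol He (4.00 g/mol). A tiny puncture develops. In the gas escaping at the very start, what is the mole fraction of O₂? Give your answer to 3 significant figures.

The effusion rate of species i is ∝ p_i/√M_i ∝ n_i/√M_i.
x_O₂(eff) = (n_O₂/√M_O₂) / (n_O₂/√M_O₂ + n_He/√M_He)
= (1.21/√32.00) / (1.21/√32.00 + 3.00/√4.00) = 0.2139/(0.2139 + 1.500) = 0.125.

0.125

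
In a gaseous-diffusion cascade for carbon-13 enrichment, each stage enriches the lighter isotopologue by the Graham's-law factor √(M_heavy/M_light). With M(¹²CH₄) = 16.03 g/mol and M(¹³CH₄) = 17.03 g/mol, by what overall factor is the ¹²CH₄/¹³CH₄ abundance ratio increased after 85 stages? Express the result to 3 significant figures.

After 85 stages the ratio has grown by (√(17.03/16.03))^85 = (17.03/16.03)^(85/2).
= 1.06238^(85/2) = 13.1.

13.1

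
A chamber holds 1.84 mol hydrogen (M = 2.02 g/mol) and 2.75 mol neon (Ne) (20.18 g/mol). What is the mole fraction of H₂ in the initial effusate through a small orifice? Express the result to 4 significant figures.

0.6790

Rate_i ∝ x_i/√M_i (Graham's law weighted by mole fraction), so the effusate composition follows n_i/√M_i.
x_H₂(eff) = (n_H₂/√M_H₂) / (n_H₂/√M_H₂ + n_Ne/√M_Ne)
= (1.84/√2.02) / (1.84/√2.02 + 2.75/√20.18) = 1.295/(1.295 + 0.6122) = 0.6790.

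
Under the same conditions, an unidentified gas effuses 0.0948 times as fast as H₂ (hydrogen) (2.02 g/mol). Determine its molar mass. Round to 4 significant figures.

224.8 g/mol

By Graham's law, rate_X/rate_H₂ = √(M_H₂/M_X).
0.0948 = √(2.02/M_X)
M_X = 2.02 / 0.0948² = 2.02 / 0.008987 = 224.8 g/mol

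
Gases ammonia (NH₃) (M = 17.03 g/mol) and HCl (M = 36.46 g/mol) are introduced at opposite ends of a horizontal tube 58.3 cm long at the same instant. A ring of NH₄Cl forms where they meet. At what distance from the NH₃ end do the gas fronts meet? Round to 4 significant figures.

Graham's law gives d_NH₃/d_HCl = rate_NH₃/rate_HCl = √(M_HCl/M_NH₃) = √(36.46/17.03) = 1.463.
With d_NH₃ + d_HCl = 58.3 cm, d_HCl = 58.3/(1 + 1.463) = 23.67 cm.
d_NH₃ = 58.3 − 23.67 = 34.63 cm.

34.63 cm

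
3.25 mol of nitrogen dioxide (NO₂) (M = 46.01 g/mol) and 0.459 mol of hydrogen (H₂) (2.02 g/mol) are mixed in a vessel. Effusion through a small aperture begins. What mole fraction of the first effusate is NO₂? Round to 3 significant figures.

Rate_i ∝ x_i/√M_i (Graham's law weighted by mole fraction), so the effusate composition follows n_i/√M_i.
So x_NO₂ in the escaping gas = (n_NO₂/√M_NO₂) / Σ(n_i/√M_i)
= (3.25/√46.01) / (3.25/√46.01 + 0.459/√2.02) = 0.4791/(0.4791 + 0.3230) = 0.597.

0.597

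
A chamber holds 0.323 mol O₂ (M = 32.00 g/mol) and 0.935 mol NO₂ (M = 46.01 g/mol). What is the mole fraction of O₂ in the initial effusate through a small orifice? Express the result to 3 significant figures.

0.293

Effusion rate of each component ∝ n_i/√M_i (partial pressure × 1/√M).
Mole fraction of O₂ in the effusate = (n_O₂/√M_O₂) / (n_O₂/√M_O₂ + n_NO₂/√M_NO₂)
= (0.323/√32.00) / (0.323/√32.00 + 0.935/√46.01) = 0.05710/(0.05710 + 0.1378) = 0.293.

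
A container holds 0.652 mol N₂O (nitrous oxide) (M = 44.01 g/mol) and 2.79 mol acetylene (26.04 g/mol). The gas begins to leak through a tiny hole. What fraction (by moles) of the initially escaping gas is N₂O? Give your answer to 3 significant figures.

The effusion rate of species i is ∝ p_i/√M_i ∝ n_i/√M_i.
x_N₂O(eff) = (n_N₂O/√M_N₂O) / (n_N₂O/√M_N₂O + n_C₂H₂/√M_C₂H₂)
= (0.652/√44.01) / (0.652/√44.01 + 2.79/√26.04) = 0.09828/(0.09828 + 0.5467) = 0.152.

0.152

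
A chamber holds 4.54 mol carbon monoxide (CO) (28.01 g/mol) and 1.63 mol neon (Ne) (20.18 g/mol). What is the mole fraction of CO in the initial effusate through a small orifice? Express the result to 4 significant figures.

The effusion rate of species i is ∝ p_i/√M_i ∝ n_i/√M_i.
x_CO(eff) = (n_CO/√M_CO) / (n_CO/√M_CO + n_Ne/√M_Ne)
= (4.54/√28.01) / (4.54/√28.01 + 1.63/√20.18) = 0.8578/(0.8578 + 0.3628) = 0.7027.

0.7027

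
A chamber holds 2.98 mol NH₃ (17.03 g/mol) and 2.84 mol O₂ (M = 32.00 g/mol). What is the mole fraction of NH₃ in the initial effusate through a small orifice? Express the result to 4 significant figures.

Effusion rate of each component ∝ n_i/√M_i (partial pressure × 1/√M).
So x_NH₃ in the escaping gas = (n_NH₃/√M_NH₃) / Σ(n_i/√M_i)
= (2.98/√17.03) / (2.98/√17.03 + 2.84/√32.00) = 0.7221/(0.7221 + 0.5020) = 0.5899.

0.5899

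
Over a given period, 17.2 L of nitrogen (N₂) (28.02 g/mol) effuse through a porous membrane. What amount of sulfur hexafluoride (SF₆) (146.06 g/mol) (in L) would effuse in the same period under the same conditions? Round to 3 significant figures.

7.53 L

From Graham's law, rate_SF₆/rate_N₂ = √(M_N₂/M_SF₆) = √(28.02/146.06) = √0.1918 = 0.4380.
So the volume for SF₆ is 17.2 × 0.4380 = 7.53 L.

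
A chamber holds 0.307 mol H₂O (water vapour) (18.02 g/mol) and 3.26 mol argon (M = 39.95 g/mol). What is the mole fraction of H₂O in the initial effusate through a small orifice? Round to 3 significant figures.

Effusion rate of each component ∝ n_i/√M_i (partial pressure × 1/√M).
Mole fraction of H₂O in the effusate = (n_H₂O/√M_H₂O) / (n_H₂O/√M_H₂O + n_Ar/√M_Ar)
= (0.307/√18.02) / (0.307/√18.02 + 3.26/√39.95) = 0.07232/(0.07232 + 0.5158) = 0.123.

0.123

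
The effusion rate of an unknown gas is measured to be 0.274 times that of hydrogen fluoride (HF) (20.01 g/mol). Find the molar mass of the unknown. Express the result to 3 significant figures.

267 g/mol

From Graham's law, rate_X/rate_HF = √(M_HF/M_X).
0.274 = √(20.01/M_X)
M_X = 20.01 / 0.274² = 20.01 / 0.07508 = 267 g/mol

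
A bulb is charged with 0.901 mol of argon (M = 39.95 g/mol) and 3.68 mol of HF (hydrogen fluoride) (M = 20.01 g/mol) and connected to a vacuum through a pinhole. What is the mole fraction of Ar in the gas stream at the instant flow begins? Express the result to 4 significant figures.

Each component's effusion rate ∝ (its partial pressure)·(1/√M) ∝ n_i/√M_i.
x_Ar(eff) = (n_Ar/√M_Ar) / (n_Ar/√M_Ar + n_HF/√M_HF)
= (0.901/√39.95) / (0.901/√39.95 + 3.68/√20.01) = 0.1425/(0.1425 + 0.8227) = 0.1477.

0.1477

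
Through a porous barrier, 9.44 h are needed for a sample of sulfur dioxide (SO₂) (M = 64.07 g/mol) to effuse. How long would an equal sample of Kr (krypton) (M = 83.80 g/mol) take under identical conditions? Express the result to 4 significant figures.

10.80 h

Using Graham's law: t_Kr/t_SO₂ = √(M_Kr/M_SO₂) = √(83.80/64.07) = √1.308 = 1.144.
So the time for Kr is 9.44 × 1.144 = 10.80 h.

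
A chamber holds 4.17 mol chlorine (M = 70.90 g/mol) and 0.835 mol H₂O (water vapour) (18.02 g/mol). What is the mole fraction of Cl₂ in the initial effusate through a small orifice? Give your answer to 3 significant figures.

Each component's effusion rate ∝ (its partial pressure)·(1/√M) ∝ n_i/√M_i.
x_Cl₂(eff) = (n_Cl₂/√M_Cl₂) / (n_Cl₂/√M_Cl₂ + n_H₂O/√M_H₂O)
= (4.17/√70.90) / (4.17/√70.90 + 0.835/√18.02) = 0.4952/(0.4952 + 0.1967) = 0.716.

0.716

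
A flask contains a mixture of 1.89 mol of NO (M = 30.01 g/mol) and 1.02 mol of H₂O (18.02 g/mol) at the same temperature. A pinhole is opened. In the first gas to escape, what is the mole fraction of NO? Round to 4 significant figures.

0.5895

The effusion rate of species i is ∝ p_i/√M_i ∝ n_i/√M_i.
x_NO(eff) = (n_NO/√M_NO) / (n_NO/√M_NO + n_H₂O/√M_H₂O)
= (1.89/√30.01) / (1.89/√30.01 + 1.02/√18.02) = 0.3450/(0.3450 + 0.2403) = 0.5895.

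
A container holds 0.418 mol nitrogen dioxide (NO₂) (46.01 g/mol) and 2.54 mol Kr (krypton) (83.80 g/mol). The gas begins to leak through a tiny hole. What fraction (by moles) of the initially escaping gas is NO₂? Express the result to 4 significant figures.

Each component's effusion rate ∝ (its partial pressure)·(1/√M) ∝ n_i/√M_i.
So x_NO₂ in the escaping gas = (n_NO₂/√M_NO₂) / Σ(n_i/√M_i)
= (0.418/√46.01) / (0.418/√46.01 + 2.54/√83.80) = 0.06162/(0.06162 + 0.2775) = 0.1817.

0.1817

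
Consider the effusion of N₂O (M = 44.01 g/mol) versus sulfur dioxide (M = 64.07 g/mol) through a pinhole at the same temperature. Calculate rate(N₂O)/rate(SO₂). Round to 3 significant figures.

1.21

Since effusion rate ∝ 1/√M, rate_N₂O/rate_SO₂ = √(M_SO₂/M_N₂O) = √(64.07/44.01) = √1.456 = 1.21.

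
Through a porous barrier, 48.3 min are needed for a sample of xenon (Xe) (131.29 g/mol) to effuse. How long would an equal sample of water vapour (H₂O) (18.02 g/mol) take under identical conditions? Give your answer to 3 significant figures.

17.9 min

From Graham's law, t_H₂O/t_Xe = √(M_H₂O/M_Xe) = √(18.02/131.29) = √0.1373 = 0.3705.
So the time for H₂O is 48.3 × 0.3705 = 17.9 min.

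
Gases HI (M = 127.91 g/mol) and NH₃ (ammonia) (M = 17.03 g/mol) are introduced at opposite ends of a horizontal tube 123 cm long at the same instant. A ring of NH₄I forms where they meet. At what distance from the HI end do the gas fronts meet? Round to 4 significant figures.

Graham's law gives d_HI/d_NH₃ = rate_HI/rate_NH₃ = √(M_NH₃/M_HI) = √(17.03/127.91) = 0.3649.
With d_HI + d_NH₃ = 123 cm, d_NH₃ = 123/(1 + 0.3649) = 90.12 cm.
d_HI = 123 − 90.12 = 32.88 cm.

32.88 cm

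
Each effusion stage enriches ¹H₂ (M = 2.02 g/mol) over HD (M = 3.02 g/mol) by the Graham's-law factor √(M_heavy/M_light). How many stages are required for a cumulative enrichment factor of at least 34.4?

18

Per stage α = (3.02/2.02)^(1/2) = 1.49505^0.5, giving ln α = 0.2011.
Need α^N ≥ 34.4 ⇒ N ≥ ln(34.4) / ln α = 3.538 / 0.2011 = 17.60.
Rounding up, N = 18 stages.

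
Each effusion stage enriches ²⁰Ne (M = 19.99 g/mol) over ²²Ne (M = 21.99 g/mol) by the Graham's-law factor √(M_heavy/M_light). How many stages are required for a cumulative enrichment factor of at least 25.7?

With α = √(21.99/19.99) per stage, ln α = ½ ln(1.10005) = 0.04768.
Need α^N ≥ 25.7 ⇒ N ≥ ln(25.7) / ln α = 3.246 / 0.04768 = 68.09.
Minimum whole number of stages: N = 69.

69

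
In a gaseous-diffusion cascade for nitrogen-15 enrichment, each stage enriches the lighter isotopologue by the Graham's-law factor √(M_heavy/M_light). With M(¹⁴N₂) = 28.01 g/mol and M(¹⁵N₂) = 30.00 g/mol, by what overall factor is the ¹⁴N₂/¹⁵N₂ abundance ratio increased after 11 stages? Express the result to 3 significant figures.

Overall factor = α^11 with α = √(30.00/28.01), i.e. (30.00/28.01)^(11/2).
= 1.07105^(11/2) = 1.46.

1.46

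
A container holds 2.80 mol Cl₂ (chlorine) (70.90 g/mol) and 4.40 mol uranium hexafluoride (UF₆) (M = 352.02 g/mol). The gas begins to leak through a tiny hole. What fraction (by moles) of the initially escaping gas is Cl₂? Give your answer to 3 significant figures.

0.586

Effusion rate of each component ∝ n_i/√M_i (partial pressure × 1/√M).
Mole fraction of Cl₂ in the effusate = (n_Cl₂/√M_Cl₂) / (n_Cl₂/√M_Cl₂ + n_UF₆/√M_UF₆)
= (2.80/√70.90) / (2.80/√70.90 + 4.40/√352.02) = 0.3325/(0.3325 + 0.2345) = 0.586.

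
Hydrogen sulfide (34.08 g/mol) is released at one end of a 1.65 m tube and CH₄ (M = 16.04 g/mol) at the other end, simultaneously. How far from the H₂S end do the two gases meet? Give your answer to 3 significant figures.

0.671 m

Graham's law gives d_H₂S/d_CH₄ = rate_H₂S/rate_CH₄ = √(M_CH₄/M_H₂S) = √(16.04/34.08) = 0.6860.
With d_H₂S + d_CH₄ = 1.65 m, d_CH₄ = 1.65/(1 + 0.6860) = 0.9786 m.
d_H₂S = 1.65 − 0.9786 = 0.671 m.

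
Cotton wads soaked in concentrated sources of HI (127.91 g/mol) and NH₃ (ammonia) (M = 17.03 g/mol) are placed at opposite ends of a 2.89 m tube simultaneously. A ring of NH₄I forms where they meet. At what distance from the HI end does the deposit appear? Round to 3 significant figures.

0.773 m

Graham's law gives d_HI/d_NH₃ = rate_HI/rate_NH₃ = √(M_NH₃/M_HI) = √(17.03/127.91) = 0.3649.
With d_HI + d_NH₃ = 2.89 m, d_NH₃ = 2.89/(1 + 0.3649) = 2.117 m.
d_HI = 2.89 − 2.117 = 0.773 m.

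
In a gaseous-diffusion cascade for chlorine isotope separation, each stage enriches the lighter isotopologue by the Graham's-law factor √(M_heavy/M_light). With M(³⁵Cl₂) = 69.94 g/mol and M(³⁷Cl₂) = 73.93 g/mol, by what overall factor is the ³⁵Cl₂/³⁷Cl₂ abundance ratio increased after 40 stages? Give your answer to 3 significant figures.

Overall factor = α^40 with α = √(73.93/69.94), i.e. (73.93/69.94)^(40/2).
= 1.05705^20 = 3.03.

3.03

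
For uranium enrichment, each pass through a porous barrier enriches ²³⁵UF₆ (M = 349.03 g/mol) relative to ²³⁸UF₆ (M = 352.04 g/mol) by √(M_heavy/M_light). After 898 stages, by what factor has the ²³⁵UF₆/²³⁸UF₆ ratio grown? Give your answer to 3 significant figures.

47.3

After 898 stages the ratio has grown by (√(352.04/349.03))^898 = (352.04/349.03)^(898/2).
= 1.00862^449 = 47.3.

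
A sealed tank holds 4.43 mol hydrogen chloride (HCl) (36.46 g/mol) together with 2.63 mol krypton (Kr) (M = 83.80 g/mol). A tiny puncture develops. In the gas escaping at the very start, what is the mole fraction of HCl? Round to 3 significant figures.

0.719

The effusion rate of species i is ∝ p_i/√M_i ∝ n_i/√M_i.
So x_HCl in the escaping gas = (n_HCl/√M_HCl) / Σ(n_i/√M_i)
= (4.43/√36.46) / (4.43/√36.46 + 2.63/√83.80) = 0.7337/(0.7337 + 0.2873) = 0.719.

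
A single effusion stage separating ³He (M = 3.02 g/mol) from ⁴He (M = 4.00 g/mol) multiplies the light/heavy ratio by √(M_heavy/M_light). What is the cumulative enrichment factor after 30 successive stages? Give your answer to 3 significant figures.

Each stage multiplies the ratio by α = √(4.00/3.02), so after 30 stages the overall factor is α^30 = (4.00/3.02)^(30/2).
= 1.32450^15 = 67.7.

67.7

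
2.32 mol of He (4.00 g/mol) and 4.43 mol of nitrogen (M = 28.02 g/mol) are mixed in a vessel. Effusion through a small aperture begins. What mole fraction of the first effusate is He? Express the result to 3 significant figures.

0.581

Effusion rate of each component ∝ n_i/√M_i (partial pressure × 1/√M).
So x_He in the escaping gas = (n_He/√M_He) / Σ(n_i/√M_i)
= (2.32/√4.00) / (2.32/√4.00 + 4.43/√28.02) = 1.160/(1.160 + 0.8369) = 0.581.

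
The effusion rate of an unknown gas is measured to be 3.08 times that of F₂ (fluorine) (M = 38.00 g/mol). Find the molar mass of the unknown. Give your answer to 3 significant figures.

4.01 g/mol

Using Graham's law: rate_X/rate_F₂ = √(M_F₂/M_X).
3.08 = √(38.00/M_X)
M_X = 38.00 / 3.08² = 38.00 / 9.486 = 4.01 g/mol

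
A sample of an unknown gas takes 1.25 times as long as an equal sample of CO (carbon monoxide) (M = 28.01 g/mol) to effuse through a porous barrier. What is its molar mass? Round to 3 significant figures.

43.8 g/mol

By Graham's law, t_X/t_CO = √(M_X/M_CO).
1.25 = √(M_X/28.01)
M_X = 28.01 × 1.25² = 28.01 × 1.562 = 43.8 g/mol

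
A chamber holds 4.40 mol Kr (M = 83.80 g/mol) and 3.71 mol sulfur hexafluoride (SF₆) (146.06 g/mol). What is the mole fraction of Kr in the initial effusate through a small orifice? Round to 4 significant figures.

0.6103

Effusion rate of each component ∝ n_i/√M_i (partial pressure × 1/√M).
x_Kr(eff) = (n_Kr/√M_Kr) / (n_Kr/√M_Kr + n_SF₆/√M_SF₆)
= (4.40/√83.80) / (4.40/√83.80 + 3.71/√146.06) = 0.4807/(0.4807 + 0.3070) = 0.6103.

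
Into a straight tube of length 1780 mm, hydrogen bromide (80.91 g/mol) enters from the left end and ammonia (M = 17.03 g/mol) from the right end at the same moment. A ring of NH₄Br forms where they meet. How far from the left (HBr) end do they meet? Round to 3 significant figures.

In equal time, each gas travels a distance ∝ its rate ∝ 1/√M, so d_HBr/d_NH₃ = √(M_NH₃/M_HBr) = √(17.03/80.91) = 0.4588.
With d_HBr + d_NH₃ = 1780 mm, d_NH₃ = 1780/(1 + 0.4588) = 1220 mm.
d_HBr = 1780 − 1220 = 560 mm.

560 mm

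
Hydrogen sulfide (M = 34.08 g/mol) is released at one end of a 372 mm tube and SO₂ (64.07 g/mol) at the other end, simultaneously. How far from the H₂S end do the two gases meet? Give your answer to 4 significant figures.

The fronts meet when d_H₂S + d_SO₂ = L with d_H₂S/d_SO₂ = √(M_SO₂/M_H₂S) (Graham's law). Here √(M_SO₂/M_H₂S) = √(64.07/34.08) = 1.371.
With d_H₂S + d_SO₂ = 372 mm, d_SO₂ = 372/(1 + 1.371) = 156.9 mm.
d_H₂S = 372 − 156.9 = 215.1 mm.

215.1 mm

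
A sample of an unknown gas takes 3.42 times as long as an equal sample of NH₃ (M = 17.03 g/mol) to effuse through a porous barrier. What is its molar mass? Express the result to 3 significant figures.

199 g/mol

From Graham's law, t_X/t_NH₃ = √(M_X/M_NH₃).
3.42 = √(M_X/17.03)
M_X = 17.03 × 3.42² = 17.03 × 11.70 = 199 g/mol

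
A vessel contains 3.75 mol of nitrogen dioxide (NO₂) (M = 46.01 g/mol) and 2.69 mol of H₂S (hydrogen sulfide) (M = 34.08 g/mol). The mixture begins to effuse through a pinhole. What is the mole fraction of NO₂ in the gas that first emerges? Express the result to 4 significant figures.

The effusion rate of species i is ∝ p_i/√M_i ∝ n_i/√M_i.
Mole fraction of NO₂ in the effusate = (n_NO₂/√M_NO₂) / (n_NO₂/√M_NO₂ + n_H₂S/√M_H₂S)
= (3.75/√46.01) / (3.75/√46.01 + 2.69/√34.08) = 0.5528/(0.5528 + 0.4608) = 0.5454.

0.5454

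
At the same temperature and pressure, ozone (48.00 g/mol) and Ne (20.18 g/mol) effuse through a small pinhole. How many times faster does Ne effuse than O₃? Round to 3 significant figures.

Graham's law gives rate_Ne/rate_O₃ = √(M_O₃/M_Ne) = √(48.00/20.18) = √2.379 = 1.54.

1.54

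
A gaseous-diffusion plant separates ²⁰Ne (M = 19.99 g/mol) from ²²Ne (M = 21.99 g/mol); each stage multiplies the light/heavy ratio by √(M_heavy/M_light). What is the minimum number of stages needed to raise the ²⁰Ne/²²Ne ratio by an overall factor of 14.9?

57

Per stage α = (21.99/19.99)^(1/2) = 1.10005^0.5, giving ln α = 0.04768.
Need α^N ≥ 14.9 ⇒ N ≥ ln(14.9) / ln α = 2.701 / 0.04768 = 56.66.
Rounding up, N = 57 stages.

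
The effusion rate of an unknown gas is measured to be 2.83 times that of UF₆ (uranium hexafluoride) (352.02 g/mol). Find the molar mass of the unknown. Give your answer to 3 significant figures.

Since effusion rate ∝ 1/√M, rate_X/rate_UF₆ = √(M_UF₆/M_X).
2.83 = √(352.02/M_X)
M_X = 352.02 / 2.83² = 352.02 / 8.009 = 44.0 g/mol

44.0 g/mol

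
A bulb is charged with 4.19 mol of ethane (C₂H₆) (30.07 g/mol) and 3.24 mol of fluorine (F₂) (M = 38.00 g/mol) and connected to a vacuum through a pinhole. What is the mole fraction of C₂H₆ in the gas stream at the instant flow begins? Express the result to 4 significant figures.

Rate_i ∝ x_i/√M_i (Graham's law weighted by mole fraction), so the effusate composition follows n_i/√M_i.
x_C₂H₆(eff) = (n_C₂H₆/√M_C₂H₆) / (n_C₂H₆/√M_C₂H₆ + n_F₂/√M_F₂)
= (4.19/√30.07) / (4.19/√30.07 + 3.24/√38.00) = 0.7641/(0.7641 + 0.5256) = 0.5925.

0.5925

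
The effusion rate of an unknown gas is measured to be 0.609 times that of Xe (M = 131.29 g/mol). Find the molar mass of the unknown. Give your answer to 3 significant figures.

354 g/mol

Using Graham's law: rate_X/rate_Xe = √(M_Xe/M_X).
0.609 = √(131.29/M_X)
M_X = 131.29 / 0.609² = 131.29 / 0.3709 = 354 g/mol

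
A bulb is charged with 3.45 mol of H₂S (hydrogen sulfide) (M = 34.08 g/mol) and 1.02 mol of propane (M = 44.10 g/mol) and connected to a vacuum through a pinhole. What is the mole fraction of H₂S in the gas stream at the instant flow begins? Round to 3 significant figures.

0.794

The effusion rate of species i is ∝ p_i/√M_i ∝ n_i/√M_i.
Mole fraction of H₂S in the effusate = (n_H₂S/√M_H₂S) / (n_H₂S/√M_H₂S + n_C₃H₈/√M_C₃H₈)
= (3.45/√34.08) / (3.45/√34.08 + 1.02/√44.10) = 0.5910/(0.5910 + 0.1536) = 0.794.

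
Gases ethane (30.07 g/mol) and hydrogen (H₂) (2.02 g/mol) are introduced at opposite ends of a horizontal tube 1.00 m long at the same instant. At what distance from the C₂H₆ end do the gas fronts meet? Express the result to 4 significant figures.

Distances travelled in equal time are proportional to diffusion rates, so d_C₂H₆/d_H₂ = √(M_H₂/M_C₂H₆) = √(2.02/30.07) = 0.2592.
With d_C₂H₆ + d_H₂ = 1.00 m, d_H₂ = 1.00/(1 + 0.2592) = 0.7942 m.
d_C₂H₆ = 1.00 − 0.7942 = 0.2058 m.

0.2058 m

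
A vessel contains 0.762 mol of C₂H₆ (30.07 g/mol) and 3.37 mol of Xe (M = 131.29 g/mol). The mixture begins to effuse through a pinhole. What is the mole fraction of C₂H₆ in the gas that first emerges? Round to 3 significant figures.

0.321

Rate_i ∝ x_i/√M_i (Graham's law weighted by mole fraction), so the effusate composition follows n_i/√M_i.
So x_C₂H₆ in the escaping gas = (n_C₂H₆/√M_C₂H₆) / Σ(n_i/√M_i)
= (0.762/√30.07) / (0.762/√30.07 + 3.37/√131.29) = 0.1390/(0.1390 + 0.2941) = 0.321.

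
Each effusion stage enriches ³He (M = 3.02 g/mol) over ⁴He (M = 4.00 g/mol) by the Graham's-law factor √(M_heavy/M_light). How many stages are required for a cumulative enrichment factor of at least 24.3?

23

Single-stage factor α = √(4.00/3.02), so ln α = ½ ln(1.32450) = 0.1405.
Need α^N ≥ 24.3 ⇒ N ≥ ln(24.3) / ln α = 3.190 / 0.1405 = 22.70.
Rounding up, N = 23 stages.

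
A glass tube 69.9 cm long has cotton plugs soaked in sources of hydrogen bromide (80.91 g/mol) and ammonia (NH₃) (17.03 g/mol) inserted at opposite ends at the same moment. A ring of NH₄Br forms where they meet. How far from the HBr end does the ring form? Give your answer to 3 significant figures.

In equal time, each gas travels a distance ∝ its rate ∝ 1/√M, so d_HBr/d_NH₃ = √(M_NH₃/M_HBr) = √(17.03/80.91) = 0.4588.
With d_HBr + d_NH₃ = 69.9 cm, d_NH₃ = 69.9/(1 + 0.4588) = 47.92 cm.
d_HBr = 69.9 − 47.92 = 22.0 cm.

22.0 cm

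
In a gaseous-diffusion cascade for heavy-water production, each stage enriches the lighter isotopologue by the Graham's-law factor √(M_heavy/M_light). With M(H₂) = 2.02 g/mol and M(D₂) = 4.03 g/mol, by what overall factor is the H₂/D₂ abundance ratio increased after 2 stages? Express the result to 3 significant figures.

After 2 stages the ratio has grown by (√(4.03/2.02))^2 = (4.03/2.02)^(2/2).
= 1.99505^1 = 2.00.

2.00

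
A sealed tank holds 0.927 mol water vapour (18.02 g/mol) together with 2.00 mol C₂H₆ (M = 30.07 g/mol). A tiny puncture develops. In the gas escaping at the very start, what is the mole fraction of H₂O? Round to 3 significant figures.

Rate_i ∝ x_i/√M_i (Graham's law weighted by mole fraction), so the effusate composition follows n_i/√M_i.
x_H₂O(eff) = (n_H₂O/√M_H₂O) / (n_H₂O/√M_H₂O + n_C₂H₆/√M_C₂H₆)
= (0.927/√18.02) / (0.927/√18.02 + 2.00/√30.07) = 0.2184/(0.2184 + 0.3647) = 0.375.

0.375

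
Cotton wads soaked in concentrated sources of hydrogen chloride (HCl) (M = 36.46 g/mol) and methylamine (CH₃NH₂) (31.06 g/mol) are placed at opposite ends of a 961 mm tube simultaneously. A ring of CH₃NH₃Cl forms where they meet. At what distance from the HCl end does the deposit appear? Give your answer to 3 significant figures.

461 mm

Graham's law gives d_HCl/d_CH₃NH₂ = rate_HCl/rate_CH₃NH₂ = √(M_CH₃NH₂/M_HCl) = √(31.06/36.46) = 0.9230.
With d_HCl + d_CH₃NH₂ = 961 mm, d_CH₃NH₂ = 961/(1 + 0.9230) = 499.7 mm.
d_HCl = 961 − 499.7 = 461 mm.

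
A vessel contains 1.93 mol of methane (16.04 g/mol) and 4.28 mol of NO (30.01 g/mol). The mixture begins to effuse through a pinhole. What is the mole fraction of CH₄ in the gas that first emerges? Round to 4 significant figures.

0.3815

The effusion rate of species i is ∝ p_i/√M_i ∝ n_i/√M_i.
So x_CH₄ in the escaping gas = (n_CH₄/√M_CH₄) / Σ(n_i/√M_i)
= (1.93/√16.04) / (1.93/√16.04 + 4.28/√30.01) = 0.4819/(0.4819 + 0.7813) = 0.3815.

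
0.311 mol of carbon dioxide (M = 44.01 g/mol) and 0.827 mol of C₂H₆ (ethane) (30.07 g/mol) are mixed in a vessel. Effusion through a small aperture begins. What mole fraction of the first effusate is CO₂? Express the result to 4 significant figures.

Each component's effusion rate ∝ (its partial pressure)·(1/√M) ∝ n_i/√M_i.
x_CO₂(eff) = (n_CO₂/√M_CO₂) / (n_CO₂/√M_CO₂ + n_C₂H₆/√M_C₂H₆)
= (0.311/√44.01) / (0.311/√44.01 + 0.827/√30.07) = 0.04688/(0.04688 + 0.1508) = 0.2371.

0.2371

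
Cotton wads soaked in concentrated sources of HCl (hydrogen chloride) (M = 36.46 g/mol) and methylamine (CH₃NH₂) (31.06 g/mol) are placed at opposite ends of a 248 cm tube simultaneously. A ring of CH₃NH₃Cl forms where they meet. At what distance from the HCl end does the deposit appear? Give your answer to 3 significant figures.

119 cm

In equal time, each gas travels a distance ∝ its rate ∝ 1/√M, so d_HCl/d_CH₃NH₂ = √(M_CH₃NH₂/M_HCl) = √(31.06/36.46) = 0.9230.
With d_HCl + d_CH₃NH₂ = 248 cm, d_CH₃NH₂ = 248/(1 + 0.9230) = 129.0 cm.
d_HCl = 248 − 129.0 = 119 cm.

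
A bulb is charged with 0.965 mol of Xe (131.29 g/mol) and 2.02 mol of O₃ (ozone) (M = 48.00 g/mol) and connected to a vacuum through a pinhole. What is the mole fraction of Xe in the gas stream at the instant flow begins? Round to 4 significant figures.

0.2241

The effusion rate of species i is ∝ p_i/√M_i ∝ n_i/√M_i.
Mole fraction of Xe in the effusate = (n_Xe/√M_Xe) / (n_Xe/√M_Xe + n_O₃/√M_O₃)
= (0.965/√131.29) / (0.965/√131.29 + 2.02/√48.00) = 0.08422/(0.08422 + 0.2916) = 0.2241.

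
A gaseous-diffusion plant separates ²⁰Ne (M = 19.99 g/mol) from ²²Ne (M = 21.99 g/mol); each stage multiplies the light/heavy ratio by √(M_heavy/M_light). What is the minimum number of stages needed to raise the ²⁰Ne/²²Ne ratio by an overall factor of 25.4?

Per stage α = (21.99/19.99)^(1/2) = 1.10005^0.5, giving ln α = 0.04768.
Need α^N ≥ 25.4 ⇒ N ≥ ln(25.4) / ln α = 3.235 / 0.04768 = 67.85.
Minimum whole number of stages: N = 68.

68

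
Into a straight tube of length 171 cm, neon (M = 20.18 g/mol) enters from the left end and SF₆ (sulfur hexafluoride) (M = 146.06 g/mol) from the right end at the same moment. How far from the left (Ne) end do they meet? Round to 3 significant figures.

Graham's law gives d_Ne/d_SF₆ = rate_Ne/rate_SF₆ = √(M_SF₆/M_Ne) = √(146.06/20.18) = 2.690.
With d_Ne + d_SF₆ = 171 cm, d_SF₆ = 171/(1 + 2.690) = 46.34 cm.
d_Ne = 171 − 46.34 = 125 cm.

125 cm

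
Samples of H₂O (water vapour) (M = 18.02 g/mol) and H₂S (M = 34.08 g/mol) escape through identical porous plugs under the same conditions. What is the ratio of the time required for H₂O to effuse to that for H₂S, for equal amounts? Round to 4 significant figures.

From Graham's law, t_H₂O/t_H₂S = √(M_H₂O/M_H₂S) = √(18.02/34.08) = √0.5288 = 0.7272.

0.7272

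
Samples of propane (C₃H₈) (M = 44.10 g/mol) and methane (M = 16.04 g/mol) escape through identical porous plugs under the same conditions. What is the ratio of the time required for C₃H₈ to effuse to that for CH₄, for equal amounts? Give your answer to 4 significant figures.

1.658

By Graham's law, t_C₃H₈/t_CH₄ = √(M_C₃H₈/M_CH₄) = √(44.10/16.04) = √2.749 = 1.658.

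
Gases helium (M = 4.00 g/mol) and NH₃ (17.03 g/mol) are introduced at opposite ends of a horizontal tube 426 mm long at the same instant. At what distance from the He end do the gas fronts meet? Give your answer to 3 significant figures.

Distances travelled in equal time are proportional to diffusion rates, so d_He/d_NH₃ = √(M_NH₃/M_He) = √(17.03/4.00) = 2.063.
With d_He + d_NH₃ = 426 mm, d_NH₃ = 426/(1 + 2.063) = 139.1 mm.
d_He = 426 − 139.1 = 287 mm.

287 mm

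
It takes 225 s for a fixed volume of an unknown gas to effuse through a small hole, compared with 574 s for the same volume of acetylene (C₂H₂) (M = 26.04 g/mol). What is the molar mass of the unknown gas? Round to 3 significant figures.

Using Graham's law: t_X/t_C₂H₂ = √(M_X/M_C₂H₂).
225/574 = 0.3920 = √(M_X/26.04)
M_X = 26.04 × 0.3920² = 26.04 × 0.1537 = 4.00 g/mol

4.00 g/mol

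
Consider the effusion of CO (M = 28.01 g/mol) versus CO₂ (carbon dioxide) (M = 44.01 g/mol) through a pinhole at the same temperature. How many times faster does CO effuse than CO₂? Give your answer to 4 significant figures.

1.253

Using Graham's law: rate_CO/rate_CO₂ = √(M_CO₂/M_CO) = √(44.01/28.01) = √1.571 = 1.253.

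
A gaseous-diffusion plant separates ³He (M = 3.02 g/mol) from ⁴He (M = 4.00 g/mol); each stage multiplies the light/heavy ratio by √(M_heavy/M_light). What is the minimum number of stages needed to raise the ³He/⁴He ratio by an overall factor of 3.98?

With α = √(4.00/3.02) per stage, ln α = ½ ln(1.32450) = 0.1405.
Need α^N ≥ 3.98 ⇒ N ≥ ln(3.98) / ln α = 1.381 / 0.1405 = 9.83.
Rounding up, N = 10 stages.

10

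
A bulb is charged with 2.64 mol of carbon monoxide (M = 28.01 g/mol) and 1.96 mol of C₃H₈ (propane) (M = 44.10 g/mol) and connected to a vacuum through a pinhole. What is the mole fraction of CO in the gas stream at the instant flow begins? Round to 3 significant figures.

0.628

The effusion rate of species i is ∝ p_i/√M_i ∝ n_i/√M_i.
So x_CO in the escaping gas = (n_CO/√M_CO) / Σ(n_i/√M_i)
= (2.64/√28.01) / (2.64/√28.01 + 1.96/√44.10) = 0.4988/(0.4988 + 0.2951) = 0.628.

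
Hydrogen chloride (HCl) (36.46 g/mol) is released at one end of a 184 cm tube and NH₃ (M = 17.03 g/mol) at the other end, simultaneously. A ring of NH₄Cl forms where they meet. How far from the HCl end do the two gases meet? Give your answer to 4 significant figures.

Graham's law gives d_HCl/d_NH₃ = rate_HCl/rate_NH₃ = √(M_NH₃/M_HCl) = √(17.03/36.46) = 0.6834.
With d_HCl + d_NH₃ = 184 cm, d_NH₃ = 184/(1 + 0.6834) = 109.3 cm.
d_HCl = 184 − 109.3 = 74.70 cm.

74.70 cm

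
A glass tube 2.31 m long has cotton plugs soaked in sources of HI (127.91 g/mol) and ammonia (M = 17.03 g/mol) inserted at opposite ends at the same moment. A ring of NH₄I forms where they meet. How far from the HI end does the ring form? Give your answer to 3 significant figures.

Distances travelled in equal time are proportional to diffusion rates, so d_HI/d_NH₃ = √(M_NH₃/M_HI) = √(17.03/127.91) = 0.3649.
With d_HI + d_NH₃ = 2.31 m, d_NH₃ = 2.31/(1 + 0.3649) = 1.692 m.
d_HI = 2.31 − 1.692 = 0.618 m.

0.618 m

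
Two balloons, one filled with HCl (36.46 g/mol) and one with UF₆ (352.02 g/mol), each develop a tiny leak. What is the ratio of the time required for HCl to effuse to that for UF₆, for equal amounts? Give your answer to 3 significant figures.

From Graham's law, t_HCl/t_UF₆ = √(M_HCl/M_UF₆) = √(36.46/352.02) = √0.1036 = 0.322.

0.322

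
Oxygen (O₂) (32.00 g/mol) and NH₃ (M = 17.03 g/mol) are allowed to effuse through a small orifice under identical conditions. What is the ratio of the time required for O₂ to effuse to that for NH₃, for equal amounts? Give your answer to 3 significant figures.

1.37

Using Graham's law: t_O₂/t_NH₃ = √(M_O₂/M_NH₃) = √(32.00/17.03) = √1.879 = 1.37.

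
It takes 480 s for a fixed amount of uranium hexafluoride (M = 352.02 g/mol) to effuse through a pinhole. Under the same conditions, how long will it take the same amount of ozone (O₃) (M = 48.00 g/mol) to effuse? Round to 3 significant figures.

Using Graham's law: t_O₃/t_UF₆ = √(M_O₃/M_UF₆) = √(48.00/352.02) = √0.1364 = 0.3693.
So the time for O₃ is 480 × 0.3693 = 177 s.

177 s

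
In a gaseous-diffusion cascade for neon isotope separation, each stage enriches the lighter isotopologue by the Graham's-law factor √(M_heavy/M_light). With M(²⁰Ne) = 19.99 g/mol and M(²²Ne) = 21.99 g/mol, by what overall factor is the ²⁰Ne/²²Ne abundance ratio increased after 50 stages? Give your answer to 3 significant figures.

10.8

Each stage multiplies the ratio by α = √(21.99/19.99), so after 50 stages the overall factor is α^50 = (21.99/19.99)^(50/2).
= 1.10005^25 = 10.8.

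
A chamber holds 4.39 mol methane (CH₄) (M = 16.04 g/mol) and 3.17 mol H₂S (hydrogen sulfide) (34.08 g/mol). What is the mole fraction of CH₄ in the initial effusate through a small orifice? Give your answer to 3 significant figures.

Rate_i ∝ x_i/√M_i (Graham's law weighted by mole fraction), so the effusate composition follows n_i/√M_i.
Mole fraction of CH₄ in the effusate = (n_CH₄/√M_CH₄) / (n_CH₄/√M_CH₄ + n_H₂S/√M_H₂S)
= (4.39/√16.04) / (4.39/√16.04 + 3.17/√34.08) = 1.096/(1.096 + 0.5430) = 0.669.

0.669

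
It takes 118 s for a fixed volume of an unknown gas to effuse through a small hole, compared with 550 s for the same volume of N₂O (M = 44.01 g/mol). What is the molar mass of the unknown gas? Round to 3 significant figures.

2.03 g/mol

Since effusion rate ∝ 1/√M, t_X/t_N₂O = √(M_X/M_N₂O).
118/550 = 0.2145 = √(M_X/44.01)
M_X = 44.01 × 0.2145² = 44.01 × 0.04603 = 2.03 g/mol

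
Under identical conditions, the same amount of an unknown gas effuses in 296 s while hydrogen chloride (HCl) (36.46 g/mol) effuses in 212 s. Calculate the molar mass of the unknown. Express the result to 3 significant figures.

By Graham's law, t_X/t_HCl = √(M_X/M_HCl).
296/212 = 1.396 = √(M_X/36.46)
M_X = 36.46 × 1.396² = 36.46 × 1.949 = 71.1 g/mol

71.1 g/mol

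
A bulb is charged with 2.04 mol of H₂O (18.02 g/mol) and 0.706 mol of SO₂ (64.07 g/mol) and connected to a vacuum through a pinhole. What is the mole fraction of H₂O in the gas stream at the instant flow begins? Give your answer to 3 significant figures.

Effusion rate of each component ∝ n_i/√M_i (partial pressure × 1/√M).
So x_H₂O in the escaping gas = (n_H₂O/√M_H₂O) / Σ(n_i/√M_i)
= (2.04/√18.02) / (2.04/√18.02 + 0.706/√64.07) = 0.4806/(0.4806 + 0.08820) = 0.845.

0.845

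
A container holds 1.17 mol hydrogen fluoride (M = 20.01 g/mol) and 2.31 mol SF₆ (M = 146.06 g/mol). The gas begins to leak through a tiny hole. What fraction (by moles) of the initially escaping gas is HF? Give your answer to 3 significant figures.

0.578

Effusion rate of each component ∝ n_i/√M_i (partial pressure × 1/√M).
Mole fraction of HF in the effusate = (n_HF/√M_HF) / (n_HF/√M_HF + n_SF₆/√M_SF₆)
= (1.17/√20.01) / (1.17/√20.01 + 2.31/√146.06) = 0.2616/(0.2616 + 0.1911) = 0.578.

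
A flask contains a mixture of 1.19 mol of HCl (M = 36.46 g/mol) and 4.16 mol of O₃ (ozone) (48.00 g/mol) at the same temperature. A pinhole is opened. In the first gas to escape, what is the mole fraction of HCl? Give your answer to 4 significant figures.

Effusion rate of each component ∝ n_i/√M_i (partial pressure × 1/√M).
Mole fraction of HCl in the effusate = (n_HCl/√M_HCl) / (n_HCl/√M_HCl + n_O₃/√M_O₃)
= (1.19/√36.46) / (1.19/√36.46 + 4.16/√48.00) = 0.1971/(0.1971 + 0.6004) = 0.2471.

0.2471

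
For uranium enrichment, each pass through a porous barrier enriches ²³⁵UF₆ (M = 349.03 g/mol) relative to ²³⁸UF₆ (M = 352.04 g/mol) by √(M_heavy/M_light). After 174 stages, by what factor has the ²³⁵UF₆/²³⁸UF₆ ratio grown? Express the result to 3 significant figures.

Each stage multiplies the ratio by α = √(352.04/349.03), so after 174 stages the overall factor is α^174 = (352.04/349.03)^(174/2).
= 1.00862^87 = 2.11.

2.11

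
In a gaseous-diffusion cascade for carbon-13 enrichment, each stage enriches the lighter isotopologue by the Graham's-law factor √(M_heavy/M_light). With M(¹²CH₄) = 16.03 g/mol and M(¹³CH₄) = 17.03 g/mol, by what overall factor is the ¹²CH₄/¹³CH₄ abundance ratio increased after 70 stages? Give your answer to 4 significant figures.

8.315

Overall factor = α^70 with α = √(17.03/16.03), i.e. (17.03/16.03)^(70/2).
= 1.06238^35 = 8.315.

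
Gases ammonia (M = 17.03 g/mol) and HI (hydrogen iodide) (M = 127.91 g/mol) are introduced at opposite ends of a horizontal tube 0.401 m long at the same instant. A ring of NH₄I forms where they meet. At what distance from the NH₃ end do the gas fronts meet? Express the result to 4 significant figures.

0.2938 m

The fronts meet when d_NH₃ + d_HI = L with d_NH₃/d_HI = √(M_HI/M_NH₃) (Graham's law). Here √(M_HI/M_NH₃) = √(127.91/17.03) = 2.741.
With d_NH₃ + d_HI = 0.401 m, d_HI = 0.401/(1 + 2.741) = 0.1072 m.
d_NH₃ = 0.401 − 0.1072 = 0.2938 m.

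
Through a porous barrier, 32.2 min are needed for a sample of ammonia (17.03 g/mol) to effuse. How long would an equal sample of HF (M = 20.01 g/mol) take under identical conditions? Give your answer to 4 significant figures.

From Graham's law, t_HF/t_NH₃ = √(M_HF/M_NH₃) = √(20.01/17.03) = √1.175 = 1.084.
So the time for HF is 32.2 × 1.084 = 34.90 min.

34.90 min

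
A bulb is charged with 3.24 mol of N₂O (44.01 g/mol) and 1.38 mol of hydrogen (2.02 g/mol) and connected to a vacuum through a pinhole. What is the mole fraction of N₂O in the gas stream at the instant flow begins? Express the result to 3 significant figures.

0.335

Each component's effusion rate ∝ (its partial pressure)·(1/√M) ∝ n_i/√M_i.
Mole fraction of N₂O in the effusate = (n_N₂O/√M_N₂O) / (n_N₂O/√M_N₂O + n_H₂/√M_H₂)
= (3.24/√44.01) / (3.24/√44.01 + 1.38/√2.02) = 0.4884/(0.4884 + 0.9710) = 0.335.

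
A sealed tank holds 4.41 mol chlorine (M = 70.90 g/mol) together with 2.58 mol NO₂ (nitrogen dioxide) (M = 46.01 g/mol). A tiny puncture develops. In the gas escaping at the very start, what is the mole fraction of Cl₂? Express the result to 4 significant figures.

0.5793

Each component's effusion rate ∝ (its partial pressure)·(1/√M) ∝ n_i/√M_i.
x_Cl₂(eff) = (n_Cl₂/√M_Cl₂) / (n_Cl₂/√M_Cl₂ + n_NO₂/√M_NO₂)
= (4.41/√70.90) / (4.41/√70.90 + 2.58/√46.01) = 0.5237/(0.5237 + 0.3804) = 0.5793.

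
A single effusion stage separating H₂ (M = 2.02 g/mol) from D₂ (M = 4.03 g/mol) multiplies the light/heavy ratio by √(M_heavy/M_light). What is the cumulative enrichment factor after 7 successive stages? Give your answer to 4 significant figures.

11.22

The single-stage factor is √(M_heavy/M_light), so 7 stages give [√(4.03/2.02)]^7 = (4.03/2.02)^(7/2).
= 1.99505^(7/2) = 11.22.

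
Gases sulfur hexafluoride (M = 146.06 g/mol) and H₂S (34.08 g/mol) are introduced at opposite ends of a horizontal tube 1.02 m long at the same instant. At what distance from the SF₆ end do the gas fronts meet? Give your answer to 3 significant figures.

0.332 m

The fronts meet when d_SF₆ + d_H₂S = L with d_SF₆/d_H₂S = √(M_H₂S/M_SF₆) (Graham's law). Here √(M_H₂S/M_SF₆) = √(34.08/146.06) = 0.4830.
With d_SF₆ + d_H₂S = 1.02 m, d_H₂S = 1.02/(1 + 0.4830) = 0.6878 m.
d_SF₆ = 1.02 − 0.6878 = 0.332 m.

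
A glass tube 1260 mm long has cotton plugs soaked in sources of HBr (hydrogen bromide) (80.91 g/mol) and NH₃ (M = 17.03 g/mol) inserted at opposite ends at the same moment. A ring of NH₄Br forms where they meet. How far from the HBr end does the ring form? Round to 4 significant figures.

396.3 mm

Graham's law gives d_HBr/d_NH₃ = rate_HBr/rate_NH₃ = √(M_NH₃/M_HBr) = √(17.03/80.91) = 0.4588.
With d_HBr + d_NH₃ = 1260 mm, d_NH₃ = 1260/(1 + 0.4588) = 863.7 mm.
d_HBr = 1260 − 863.7 = 396.3 mm.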